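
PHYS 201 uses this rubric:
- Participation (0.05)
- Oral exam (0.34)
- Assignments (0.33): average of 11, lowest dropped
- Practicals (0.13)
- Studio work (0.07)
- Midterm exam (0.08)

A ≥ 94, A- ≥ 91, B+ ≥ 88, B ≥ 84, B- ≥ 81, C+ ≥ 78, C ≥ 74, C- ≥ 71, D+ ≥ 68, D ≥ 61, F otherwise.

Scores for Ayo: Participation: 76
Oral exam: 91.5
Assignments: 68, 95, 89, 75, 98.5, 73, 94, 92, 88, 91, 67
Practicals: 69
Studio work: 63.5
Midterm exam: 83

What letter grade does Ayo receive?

B-

Assignments: drop 67 → average of remaining 10 = 863.5/10 = 86.35
Weighted total:
  Participation 76 × 0.05 = 3.8
  Oral exam 91.5 × 0.34 = 31.11
  Assignments 86.35 × 0.33 = 28.4955
  Practicals 69 × 0.13 = 8.97
  Studio work 63.5 × 0.07 = 4.445
  Midterm exam 83 × 0.08 = 6.64
Sum = 83.4605
83.4605 is ≥ 81 and < 84 → B-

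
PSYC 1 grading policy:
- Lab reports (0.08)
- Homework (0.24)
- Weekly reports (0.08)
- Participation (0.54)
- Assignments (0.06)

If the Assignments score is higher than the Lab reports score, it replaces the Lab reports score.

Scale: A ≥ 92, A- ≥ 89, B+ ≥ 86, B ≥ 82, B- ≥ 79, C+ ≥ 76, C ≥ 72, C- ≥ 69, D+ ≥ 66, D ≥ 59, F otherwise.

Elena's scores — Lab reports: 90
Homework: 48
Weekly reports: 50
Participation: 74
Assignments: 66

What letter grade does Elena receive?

D+

Assignments (66) ≤ Lab reports (90), so Lab reports stays at 90.
Weighted total:
  Lab reports 90 × 0.08 = 7.2
  Homework 48 × 0.24 = 11.52
  Weekly reports 50 × 0.08 = 4
  Participation 74 × 0.54 = 39.96
  Assignments 66 × 0.06 = 3.96
Sum = 66.64
66.64 is ≥ 66 and < 69 → D+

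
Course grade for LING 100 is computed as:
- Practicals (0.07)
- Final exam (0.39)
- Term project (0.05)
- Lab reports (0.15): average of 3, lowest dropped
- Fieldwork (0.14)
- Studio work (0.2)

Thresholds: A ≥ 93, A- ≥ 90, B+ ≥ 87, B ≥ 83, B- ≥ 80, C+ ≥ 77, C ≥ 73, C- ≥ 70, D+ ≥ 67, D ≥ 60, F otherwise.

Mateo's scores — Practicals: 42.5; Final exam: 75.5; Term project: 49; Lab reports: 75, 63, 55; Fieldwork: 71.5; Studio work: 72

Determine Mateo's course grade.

D+

Lab reports: drop 55 → average of remaining 2 = 138/2 = 69
Weighted total:
  Practicals 42.5 × 0.07 = 2.975
  Final exam 75.5 × 0.39 = 29.445
  Term project 49 × 0.05 = 2.45
  Lab reports 69 × 0.15 = 10.35
  Fieldwork 71.5 × 0.14 = 10.01
  Studio work 72 × 0.2 = 14.4
Sum = 69.63
69.63 is ≥ 67 and < 70 → D+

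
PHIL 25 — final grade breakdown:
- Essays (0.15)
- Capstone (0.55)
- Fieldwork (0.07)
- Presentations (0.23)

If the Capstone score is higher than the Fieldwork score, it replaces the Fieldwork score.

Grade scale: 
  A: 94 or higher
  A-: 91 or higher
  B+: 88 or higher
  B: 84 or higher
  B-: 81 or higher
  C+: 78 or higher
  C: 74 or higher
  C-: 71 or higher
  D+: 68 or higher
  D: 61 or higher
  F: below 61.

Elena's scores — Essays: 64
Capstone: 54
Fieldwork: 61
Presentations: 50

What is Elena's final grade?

Capstone (54) ≤ Fieldwork (61), so Fieldwork stays at 61.
Weighted total:
  Essays 64 × 0.15 = 9.6
  Capstone 54 × 0.55 = 29.7
  Fieldwork 61 × 0.07 = 4.27
  Presentations 50 × 0.23 = 11.5
Sum = 55.07
55.07 < 61 → F

F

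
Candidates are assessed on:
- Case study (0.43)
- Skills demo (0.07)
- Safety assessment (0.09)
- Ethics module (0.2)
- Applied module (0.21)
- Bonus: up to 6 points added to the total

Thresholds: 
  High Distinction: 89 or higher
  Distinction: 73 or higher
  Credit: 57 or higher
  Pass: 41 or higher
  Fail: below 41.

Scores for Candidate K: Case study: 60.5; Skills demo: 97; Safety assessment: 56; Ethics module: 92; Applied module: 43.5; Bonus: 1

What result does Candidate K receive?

Weighted total:
  Case study 60.5 × 0.43 = 26.015
  Skills demo 97 × 0.07 = 6.79
  Safety assessment 56 × 0.09 = 5.04
  Ethics module 92 × 0.2 = 18.4
  Applied module 43.5 × 0.21 = 9.135
Sum = 65.38
Bonus: 65.38 + 1 = 66.38
66.38 is ≥ 57 and < 73 → Credit

Credit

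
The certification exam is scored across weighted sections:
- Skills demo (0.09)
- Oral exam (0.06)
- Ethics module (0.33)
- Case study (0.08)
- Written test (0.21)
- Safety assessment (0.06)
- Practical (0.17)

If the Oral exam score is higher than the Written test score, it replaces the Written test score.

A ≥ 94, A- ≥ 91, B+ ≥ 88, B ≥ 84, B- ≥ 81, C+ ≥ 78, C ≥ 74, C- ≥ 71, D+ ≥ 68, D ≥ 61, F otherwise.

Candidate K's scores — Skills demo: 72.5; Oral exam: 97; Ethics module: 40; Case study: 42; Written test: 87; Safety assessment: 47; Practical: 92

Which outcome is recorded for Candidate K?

D

Oral exam (97) > Written test (87), so Written test counts as 97.
Weighted total:
  Skills demo 72.5 × 0.09 = 6.525
  Oral exam 97 × 0.06 = 5.82
  Ethics module 40 × 0.33 = 13.2
  Case study 42 × 0.08 = 3.36
  Written test 97 × 0.21 = 20.37
  Safety assessment 47 × 0.06 = 2.82
  Practical 92 × 0.17 = 15.64
Sum = 67.735
67.735 is ≥ 61 and < 68 → D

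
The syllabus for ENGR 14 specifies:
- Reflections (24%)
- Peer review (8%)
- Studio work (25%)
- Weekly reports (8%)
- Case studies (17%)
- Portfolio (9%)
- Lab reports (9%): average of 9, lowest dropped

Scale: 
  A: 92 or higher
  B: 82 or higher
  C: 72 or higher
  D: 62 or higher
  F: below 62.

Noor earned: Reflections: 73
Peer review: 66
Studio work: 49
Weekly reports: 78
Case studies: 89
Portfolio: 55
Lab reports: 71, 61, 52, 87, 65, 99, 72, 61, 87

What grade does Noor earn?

D

Lab reports: drop 52 → average of remaining 8 = 603/8 = 75.375
Weighted total:
  Reflections 73 × 0.24 = 17.52
  Peer review 66 × 0.08 = 5.28
  Studio work 49 × 0.25 = 12.25
  Weekly reports 78 × 0.08 = 6.24
  Case studies 89 × 0.17 = 15.13
  Portfolio 55 × 0.09 = 4.95
  Lab reports 75.375 × 0.09 = 6.78375
Sum = 68.15375
68.15375 is ≥ 62 and < 72 → D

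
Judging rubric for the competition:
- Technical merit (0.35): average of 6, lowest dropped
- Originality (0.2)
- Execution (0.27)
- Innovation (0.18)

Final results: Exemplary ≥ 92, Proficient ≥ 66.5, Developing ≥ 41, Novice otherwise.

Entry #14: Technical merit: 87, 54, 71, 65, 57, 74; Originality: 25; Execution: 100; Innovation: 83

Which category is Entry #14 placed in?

Proficient

Technical merit: drop 54 → average of remaining 5 = 354/5 = 70.8
Weighted total:
  Technical merit 70.8 × 0.35 = 24.78
  Originality 25 × 0.2 = 5
  Execution 100 × 0.27 = 27
  Innovation 83 × 0.18 = 14.94
Sum = 71.72
71.72 is ≥ 66.5 and < 92 → Proficient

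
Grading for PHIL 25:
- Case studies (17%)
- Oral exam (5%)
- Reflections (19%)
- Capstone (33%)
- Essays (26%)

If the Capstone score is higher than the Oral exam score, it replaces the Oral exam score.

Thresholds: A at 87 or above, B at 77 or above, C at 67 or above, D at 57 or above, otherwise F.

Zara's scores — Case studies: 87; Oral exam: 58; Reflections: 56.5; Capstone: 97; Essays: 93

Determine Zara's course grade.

Capstone (97) > Oral exam (58), so Oral exam counts as 97.
Weighted total:
  Case studies 87 × 0.17 = 14.79
  Oral exam 97 × 0.05 = 4.85
  Reflections 56.5 × 0.19 = 10.735
  Capstone 97 × 0.33 = 32.01
  Essays 93 × 0.26 = 24.18
Sum = 86.565
86.565 is ≥ 77 and < 87 → B

B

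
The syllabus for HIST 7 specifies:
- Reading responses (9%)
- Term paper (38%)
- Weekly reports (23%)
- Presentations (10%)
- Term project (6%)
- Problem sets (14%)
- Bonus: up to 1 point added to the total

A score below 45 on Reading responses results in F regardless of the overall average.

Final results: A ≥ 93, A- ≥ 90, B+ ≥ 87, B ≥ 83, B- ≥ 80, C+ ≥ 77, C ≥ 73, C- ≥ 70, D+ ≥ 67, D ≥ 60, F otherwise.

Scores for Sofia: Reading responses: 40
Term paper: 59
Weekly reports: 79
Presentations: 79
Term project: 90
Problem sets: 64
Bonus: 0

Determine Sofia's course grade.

Reading responses score 40 < 45: minimum not met.
Weighted total:
  Reading responses 40 × 0.09 = 3.6
  Term paper 59 × 0.38 = 22.42
  Weekly reports 79 × 0.23 = 18.17
  Presentations 79 × 0.1 = 7.9
  Term project 90 × 0.06 = 5.4
  Problem sets 64 × 0.14 = 8.96
Sum = 66.45
Bonus: 66.45 + 0 = 66.45
Because the Reading responses minimum was not met, the result is F.

F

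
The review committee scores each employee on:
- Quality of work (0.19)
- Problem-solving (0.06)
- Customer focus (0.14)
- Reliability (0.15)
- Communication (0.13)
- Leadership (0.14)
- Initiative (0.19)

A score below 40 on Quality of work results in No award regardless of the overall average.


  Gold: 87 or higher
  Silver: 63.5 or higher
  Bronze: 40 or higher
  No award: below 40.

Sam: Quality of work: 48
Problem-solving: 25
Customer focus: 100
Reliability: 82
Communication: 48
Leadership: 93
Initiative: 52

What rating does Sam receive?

Quality of work score 48 ≥ 40: minimum met.
Weighted total:
  Quality of work 48 × 0.19 = 9.12
  Problem-solving 25 × 0.06 = 1.5
  Customer focus 100 × 0.14 = 14
  Reliability 82 × 0.15 = 12.3
  Communication 48 × 0.13 = 6.24
  Leadership 93 × 0.14 = 13.02
  Initiative 52 × 0.19 = 9.88
Sum = 66.06
66.06 is ≥ 63.5 and < 87 → Silver

Silver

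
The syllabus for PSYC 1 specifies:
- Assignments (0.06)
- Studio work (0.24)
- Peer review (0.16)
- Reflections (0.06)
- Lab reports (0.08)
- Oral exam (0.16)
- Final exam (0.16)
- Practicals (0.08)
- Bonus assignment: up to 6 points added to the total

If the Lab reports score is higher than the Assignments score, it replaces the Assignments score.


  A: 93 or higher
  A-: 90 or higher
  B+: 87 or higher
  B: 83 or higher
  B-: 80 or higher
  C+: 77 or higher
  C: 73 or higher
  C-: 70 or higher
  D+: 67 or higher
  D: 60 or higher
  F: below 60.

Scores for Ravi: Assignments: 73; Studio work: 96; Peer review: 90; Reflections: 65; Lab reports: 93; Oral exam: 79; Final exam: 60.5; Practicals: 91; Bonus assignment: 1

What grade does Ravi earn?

Lab reports (93) > Assignments (73), so Assignments counts as 93.
Weighted total:
  Assignments 93 × 0.06 = 5.58
  Studio work 96 × 0.24 = 23.04
  Peer review 90 × 0.16 = 14.4
  Reflections 65 × 0.06 = 3.9
  Lab reports 93 × 0.08 = 7.44
  Oral exam 79 × 0.16 = 12.64
  Final exam 60.5 × 0.16 = 9.68
  Practicals 91 × 0.08 = 7.28
Sum = 83.96
Bonus assignment: 83.96 + 1 = 84.96
84.96 is ≥ 83 and < 87 → B

B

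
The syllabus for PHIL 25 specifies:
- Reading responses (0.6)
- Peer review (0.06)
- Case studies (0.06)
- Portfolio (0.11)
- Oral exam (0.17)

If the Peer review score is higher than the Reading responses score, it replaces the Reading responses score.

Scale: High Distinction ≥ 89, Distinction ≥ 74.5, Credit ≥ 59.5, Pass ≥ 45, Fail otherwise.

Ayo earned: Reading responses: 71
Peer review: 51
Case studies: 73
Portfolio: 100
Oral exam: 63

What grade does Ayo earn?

Peer review (51) ≤ Reading responses (71), so Reading responses stays at 71.
Weighted total:
  Reading responses 71 × 0.6 = 42.6
  Peer review 51 × 0.06 = 3.06
  Case studies 73 × 0.06 = 4.38
  Portfolio 100 × 0.11 = 11
  Oral exam 63 × 0.17 = 10.71
Sum = 71.75
71.75 is ≥ 59.5 and < 74.5 → Credit

Credit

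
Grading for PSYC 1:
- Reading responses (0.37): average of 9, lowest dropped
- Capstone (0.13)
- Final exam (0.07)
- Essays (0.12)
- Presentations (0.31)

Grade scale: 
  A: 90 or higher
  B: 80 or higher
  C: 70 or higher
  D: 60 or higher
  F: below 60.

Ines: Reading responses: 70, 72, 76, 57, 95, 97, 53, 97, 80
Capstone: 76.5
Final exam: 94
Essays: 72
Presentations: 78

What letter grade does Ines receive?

C

Reading responses: drop 53 → average of remaining 8 = 644/8 = 80.5
Weighted total:
  Reading responses 80.5 × 0.37 = 29.785
  Capstone 76.5 × 0.13 = 9.945
  Final exam 94 × 0.07 = 6.58
  Essays 72 × 0.12 = 8.64
  Presentations 78 × 0.31 = 24.18
Sum = 79.13
79.13 is ≥ 70 and < 80 → C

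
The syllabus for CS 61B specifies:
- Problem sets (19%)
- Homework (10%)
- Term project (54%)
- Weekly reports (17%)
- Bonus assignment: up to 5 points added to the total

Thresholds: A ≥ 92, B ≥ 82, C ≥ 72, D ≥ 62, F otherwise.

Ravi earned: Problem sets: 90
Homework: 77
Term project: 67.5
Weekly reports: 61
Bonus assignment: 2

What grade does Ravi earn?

C

Weighted total:
  Problem sets 90 × 0.19 = 17.1
  Homework 77 × 0.1 = 7.7
  Term project 67.5 × 0.54 = 36.45
  Weekly reports 61 × 0.17 = 10.37
Sum = 71.62
Bonus assignment: 71.62 + 2 = 73.62
73.62 is ≥ 72 and < 82 → C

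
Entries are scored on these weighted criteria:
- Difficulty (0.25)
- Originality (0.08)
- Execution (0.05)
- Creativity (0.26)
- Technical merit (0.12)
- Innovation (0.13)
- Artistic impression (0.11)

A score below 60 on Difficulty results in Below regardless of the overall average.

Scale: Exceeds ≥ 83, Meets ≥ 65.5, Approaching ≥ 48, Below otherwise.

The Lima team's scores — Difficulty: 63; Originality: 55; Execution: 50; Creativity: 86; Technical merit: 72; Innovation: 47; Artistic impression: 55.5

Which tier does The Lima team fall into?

Meets

Difficulty score 63 ≥ 60: minimum met.
Weighted total:
  Difficulty 63 × 0.25 = 15.75
  Originality 55 × 0.08 = 4.4
  Execution 50 × 0.05 = 2.5
  Creativity 86 × 0.26 = 22.36
  Technical merit 72 × 0.12 = 8.64
  Innovation 47 × 0.13 = 6.11
  Artistic impression 55.5 × 0.11 = 6.105
Sum = 65.865
65.865 is ≥ 65.5 and < 83 → Meets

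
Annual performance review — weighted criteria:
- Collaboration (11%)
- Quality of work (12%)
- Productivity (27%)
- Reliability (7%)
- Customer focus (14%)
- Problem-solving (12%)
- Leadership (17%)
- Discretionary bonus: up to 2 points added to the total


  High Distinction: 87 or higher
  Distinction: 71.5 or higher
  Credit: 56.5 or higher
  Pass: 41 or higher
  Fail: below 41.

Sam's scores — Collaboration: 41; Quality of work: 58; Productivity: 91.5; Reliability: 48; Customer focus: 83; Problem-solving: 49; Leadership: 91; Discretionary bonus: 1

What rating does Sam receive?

Weighted total:
  Collaboration 41 × 0.11 = 4.51
  Quality of work 58 × 0.12 = 6.96
  Productivity 91.5 × 0.27 = 24.705
  Reliability 48 × 0.07 = 3.36
  Customer focus 83 × 0.14 = 11.62
  Problem-solving 49 × 0.12 = 5.88
  Leadership 91 × 0.17 = 15.47
Sum = 72.505
Discretionary bonus: 72.505 + 1 = 73.505
73.505 is ≥ 71.5 and < 87 → Distinction

Distinction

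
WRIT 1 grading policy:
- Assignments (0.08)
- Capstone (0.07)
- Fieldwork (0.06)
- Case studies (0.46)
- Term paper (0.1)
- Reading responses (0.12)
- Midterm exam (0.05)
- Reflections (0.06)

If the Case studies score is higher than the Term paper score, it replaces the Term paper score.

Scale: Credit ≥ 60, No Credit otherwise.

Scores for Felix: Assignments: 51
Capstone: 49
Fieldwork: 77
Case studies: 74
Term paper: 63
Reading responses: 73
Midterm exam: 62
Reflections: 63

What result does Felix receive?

Case studies (74) > Term paper (63), so Term paper counts as 74.
Weighted total:
  Assignments 51 × 0.08 = 4.08
  Capstone 49 × 0.07 = 3.43
  Fieldwork 77 × 0.06 = 4.62
  Case studies 74 × 0.46 = 34.04
  Term paper 74 × 0.1 = 7.4
  Reading responses 73 × 0.12 = 8.76
  Midterm exam 62 × 0.05 = 3.1
  Reflections 63 × 0.06 = 3.78
Sum = 69.21
69.21 ≥ 60 → Credit

Credit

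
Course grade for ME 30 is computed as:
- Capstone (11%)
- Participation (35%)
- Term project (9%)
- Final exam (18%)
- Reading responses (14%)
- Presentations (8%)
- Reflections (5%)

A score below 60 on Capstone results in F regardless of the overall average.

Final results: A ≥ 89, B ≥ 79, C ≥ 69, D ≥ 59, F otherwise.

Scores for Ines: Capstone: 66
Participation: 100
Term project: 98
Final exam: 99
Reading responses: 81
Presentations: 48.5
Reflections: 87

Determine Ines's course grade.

Capstone score 66 ≥ 60: minimum met.
Weighted total:
  Capstone 66 × 0.11 = 7.26
  Participation 100 × 0.35 = 35
  Term project 98 × 0.09 = 8.82
  Final exam 99 × 0.18 = 17.82
  Reading responses 81 × 0.14 = 11.34
  Presentations 48.5 × 0.08 = 3.88
  Reflections 87 × 0.05 = 4.35
Sum = 88.47
88.47 is ≥ 79 and < 89 → B

B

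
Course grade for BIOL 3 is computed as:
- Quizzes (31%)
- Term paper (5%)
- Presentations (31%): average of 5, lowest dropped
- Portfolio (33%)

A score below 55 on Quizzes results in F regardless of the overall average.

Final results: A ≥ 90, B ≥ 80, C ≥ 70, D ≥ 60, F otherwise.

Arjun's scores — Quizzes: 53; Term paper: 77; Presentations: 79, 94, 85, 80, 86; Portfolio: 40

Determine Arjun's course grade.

F

Presentations: drop 79 → average of remaining 4 = 345/4 = 86.25
Quizzes score 53 < 55: minimum not met.
Weighted total:
  Quizzes 53 × 0.31 = 16.43
  Term paper 77 × 0.05 = 3.85
  Presentations 86.25 × 0.31 = 26.7375
  Portfolio 40 × 0.33 = 13.2
Sum = 60.2175
Because the Quizzes minimum was not met, the result is F.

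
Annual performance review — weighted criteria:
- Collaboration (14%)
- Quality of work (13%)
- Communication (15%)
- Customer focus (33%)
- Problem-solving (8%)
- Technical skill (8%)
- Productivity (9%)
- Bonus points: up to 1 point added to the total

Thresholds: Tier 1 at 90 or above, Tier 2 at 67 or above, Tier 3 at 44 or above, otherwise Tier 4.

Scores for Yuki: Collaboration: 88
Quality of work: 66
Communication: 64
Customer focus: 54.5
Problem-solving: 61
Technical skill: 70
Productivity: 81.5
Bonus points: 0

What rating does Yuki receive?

Tier 3

Weighted total:
  Collaboration 88 × 0.14 = 12.32
  Quality of work 66 × 0.13 = 8.58
  Communication 64 × 0.15 = 9.6
  Customer focus 54.5 × 0.33 = 17.985
  Problem-solving 61 × 0.08 = 4.88
  Technical skill 70 × 0.08 = 5.6
  Productivity 81.5 × 0.09 = 7.335
Sum = 66.3
Bonus points: 66.3 + 0 = 66.3
66.3 is ≥ 44 and < 67 → Tier 3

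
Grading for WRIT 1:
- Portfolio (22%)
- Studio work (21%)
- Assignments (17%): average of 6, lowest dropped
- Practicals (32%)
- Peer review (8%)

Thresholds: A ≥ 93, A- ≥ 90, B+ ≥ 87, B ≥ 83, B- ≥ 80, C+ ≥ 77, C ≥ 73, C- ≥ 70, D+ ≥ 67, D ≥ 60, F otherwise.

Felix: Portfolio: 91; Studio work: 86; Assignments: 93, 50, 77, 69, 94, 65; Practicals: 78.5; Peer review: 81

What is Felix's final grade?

B

Assignments: drop 50 → average of remaining 5 = 398/5 = 79.6
Weighted total:
  Portfolio 91 × 0.22 = 20.02
  Studio work 86 × 0.21 = 18.06
  Assignments 79.6 × 0.17 = 13.532
  Practicals 78.5 × 0.32 = 25.12
  Peer review 81 × 0.08 = 6.48
Sum = 83.212
83.212 is ≥ 83 and < 87 → B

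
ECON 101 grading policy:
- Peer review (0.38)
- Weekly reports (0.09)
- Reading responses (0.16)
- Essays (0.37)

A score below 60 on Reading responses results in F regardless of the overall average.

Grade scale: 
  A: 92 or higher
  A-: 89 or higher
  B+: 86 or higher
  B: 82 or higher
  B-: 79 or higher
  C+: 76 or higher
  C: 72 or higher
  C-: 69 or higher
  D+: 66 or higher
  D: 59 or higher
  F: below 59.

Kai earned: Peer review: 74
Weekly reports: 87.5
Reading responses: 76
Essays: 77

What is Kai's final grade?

C+

Reading responses score 76 ≥ 60: minimum met.
Weighted total:
  Peer review 74 × 0.38 = 28.12
  Weekly reports 87.5 × 0.09 = 7.875
  Reading responses 76 × 0.16 = 12.16
  Essays 77 × 0.37 = 28.49
Sum = 76.645
76.645 is ≥ 76 and < 79 → C+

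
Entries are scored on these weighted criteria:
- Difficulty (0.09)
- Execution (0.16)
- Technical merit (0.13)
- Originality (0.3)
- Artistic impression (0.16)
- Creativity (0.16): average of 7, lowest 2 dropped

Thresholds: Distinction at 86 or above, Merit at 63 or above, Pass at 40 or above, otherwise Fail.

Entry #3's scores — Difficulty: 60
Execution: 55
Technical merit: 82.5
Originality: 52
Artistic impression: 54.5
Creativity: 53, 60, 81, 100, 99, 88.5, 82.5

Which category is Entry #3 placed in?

Merit

Creativity: drop 53, 60 → average of remaining 5 = 451/5 = 90.2
Weighted total:
  Difficulty 60 × 0.09 = 5.4
  Execution 55 × 0.16 = 8.8
  Technical merit 82.5 × 0.13 = 10.725
  Originality 52 × 0.3 = 15.6
  Artistic impression 54.5 × 0.16 = 8.72
  Creativity 90.2 × 0.16 = 14.432
Sum = 63.677
63.677 is ≥ 63 and < 86 → Merit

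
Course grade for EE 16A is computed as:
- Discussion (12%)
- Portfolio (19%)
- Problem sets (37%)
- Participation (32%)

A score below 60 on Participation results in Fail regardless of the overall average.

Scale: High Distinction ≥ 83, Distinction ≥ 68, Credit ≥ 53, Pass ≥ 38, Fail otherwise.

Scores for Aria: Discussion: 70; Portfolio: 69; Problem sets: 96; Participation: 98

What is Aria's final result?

Participation score 98 ≥ 60: minimum met.
Weighted total:
  Discussion 70 × 0.12 = 8.4
  Portfolio 69 × 0.19 = 13.11
  Problem sets 96 × 0.37 = 35.52
  Participation 98 × 0.32 = 31.36
Sum = 88.39
88.39 ≥ 83 → High Distinction

High Distinction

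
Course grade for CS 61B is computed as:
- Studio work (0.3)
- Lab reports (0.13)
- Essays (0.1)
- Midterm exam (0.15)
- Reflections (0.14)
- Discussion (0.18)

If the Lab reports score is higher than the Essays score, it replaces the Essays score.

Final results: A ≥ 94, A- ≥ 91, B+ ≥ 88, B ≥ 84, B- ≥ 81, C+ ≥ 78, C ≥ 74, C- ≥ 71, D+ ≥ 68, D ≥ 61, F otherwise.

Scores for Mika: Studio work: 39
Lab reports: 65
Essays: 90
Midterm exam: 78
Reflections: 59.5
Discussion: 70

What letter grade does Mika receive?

Lab reports (65) ≤ Essays (90), so Essays stays at 90.
Weighted total:
  Studio work 39 × 0.3 = 11.7
  Lab reports 65 × 0.13 = 8.45
  Essays 90 × 0.1 = 9
  Midterm exam 78 × 0.15 = 11.7
  Reflections 59.5 × 0.14 = 8.33
  Discussion 70 × 0.18 = 12.6
Sum = 61.78
61.78 is ≥ 61 and < 68 → D

D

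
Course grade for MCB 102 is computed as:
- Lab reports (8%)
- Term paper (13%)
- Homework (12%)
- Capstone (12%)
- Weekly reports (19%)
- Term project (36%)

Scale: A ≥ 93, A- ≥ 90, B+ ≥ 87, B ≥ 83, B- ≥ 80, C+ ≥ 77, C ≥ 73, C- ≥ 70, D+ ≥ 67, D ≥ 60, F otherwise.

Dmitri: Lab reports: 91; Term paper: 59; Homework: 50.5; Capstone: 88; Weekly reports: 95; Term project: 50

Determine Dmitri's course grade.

Weighted total:
  Lab reports 91 × 0.08 = 7.28
  Term paper 59 × 0.13 = 7.67
  Homework 50.5 × 0.12 = 6.06
  Capstone 88 × 0.12 = 10.56
  Weekly reports 95 × 0.19 = 18.05
  Term project 50 × 0.36 = 18
Sum = 67.62
67.62 is ≥ 67 and < 70 → D+

D+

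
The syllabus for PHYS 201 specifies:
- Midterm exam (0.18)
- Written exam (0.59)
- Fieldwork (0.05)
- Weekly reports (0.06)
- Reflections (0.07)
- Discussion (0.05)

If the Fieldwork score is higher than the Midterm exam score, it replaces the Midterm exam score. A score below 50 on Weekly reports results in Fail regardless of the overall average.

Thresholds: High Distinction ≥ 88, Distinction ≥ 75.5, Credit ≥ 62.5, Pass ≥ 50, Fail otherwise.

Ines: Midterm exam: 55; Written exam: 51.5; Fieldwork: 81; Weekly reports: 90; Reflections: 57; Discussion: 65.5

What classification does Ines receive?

Pass

Fieldwork (81) > Midterm exam (55), so Midterm exam counts as 81.
Weekly reports score 90 ≥ 50: minimum met.
Weighted total:
  Midterm exam 81 × 0.18 = 14.58
  Written exam 51.5 × 0.59 = 30.385
  Fieldwork 81 × 0.05 = 4.05
  Weekly reports 90 × 0.06 = 5.4
  Reflections 57 × 0.07 = 3.99
  Discussion 65.5 × 0.05 = 3.275
Sum = 61.68
61.68 is ≥ 50 and < 62.5 → Pass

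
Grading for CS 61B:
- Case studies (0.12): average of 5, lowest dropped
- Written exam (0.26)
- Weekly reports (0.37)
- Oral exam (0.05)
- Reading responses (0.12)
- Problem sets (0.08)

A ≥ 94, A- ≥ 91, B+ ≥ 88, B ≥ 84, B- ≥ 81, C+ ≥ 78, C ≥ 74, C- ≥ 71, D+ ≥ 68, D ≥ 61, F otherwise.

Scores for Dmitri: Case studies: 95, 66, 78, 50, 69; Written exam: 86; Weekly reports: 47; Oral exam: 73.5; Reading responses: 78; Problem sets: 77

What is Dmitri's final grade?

D+

Case studies: drop 50 → average of remaining 4 = 308/4 = 77
Weighted total:
  Case studies 77 × 0.12 = 9.24
  Written exam 86 × 0.26 = 22.36
  Weekly reports 47 × 0.37 = 17.39
  Oral exam 73.5 × 0.05 = 3.675
  Reading responses 78 × 0.12 = 9.36
  Problem sets 77 × 0.08 = 6.16
Sum = 68.185
68.185 is ≥ 68 and < 71 → D+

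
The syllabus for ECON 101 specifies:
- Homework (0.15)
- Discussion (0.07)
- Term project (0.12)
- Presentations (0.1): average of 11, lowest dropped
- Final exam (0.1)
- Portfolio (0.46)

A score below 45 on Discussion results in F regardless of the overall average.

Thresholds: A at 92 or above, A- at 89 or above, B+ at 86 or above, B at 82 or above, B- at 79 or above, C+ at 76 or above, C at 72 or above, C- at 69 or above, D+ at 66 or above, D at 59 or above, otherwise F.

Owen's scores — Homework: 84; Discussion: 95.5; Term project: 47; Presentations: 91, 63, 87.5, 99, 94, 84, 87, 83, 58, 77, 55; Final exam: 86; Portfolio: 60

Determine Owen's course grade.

Presentations: drop 55 → average of remaining 10 = 823.5/10 = 82.35
Discussion score 95.5 ≥ 45: minimum met.
Weighted total:
  Homework 84 × 0.15 = 12.6
  Discussion 95.5 × 0.07 = 6.685
  Term project 47 × 0.12 = 5.64
  Presentations 82.35 × 0.1 = 8.235
  Final exam 86 × 0.1 = 8.6
  Portfolio 60 × 0.46 = 27.6
Sum = 69.36
69.36 is ≥ 69 and < 72 → C-

C-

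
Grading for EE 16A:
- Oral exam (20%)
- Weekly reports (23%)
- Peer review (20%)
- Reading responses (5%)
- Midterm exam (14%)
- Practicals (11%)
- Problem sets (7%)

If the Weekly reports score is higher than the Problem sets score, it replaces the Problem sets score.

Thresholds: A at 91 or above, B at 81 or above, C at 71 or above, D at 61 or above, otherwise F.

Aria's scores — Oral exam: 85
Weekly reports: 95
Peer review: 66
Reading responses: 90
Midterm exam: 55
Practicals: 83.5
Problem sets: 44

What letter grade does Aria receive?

C

Weekly reports (95) > Problem sets (44), so Problem sets counts as 95.
Weighted total:
  Oral exam 85 × 0.2 = 17
  Weekly reports 95 × 0.23 = 21.85
  Peer review 66 × 0.2 = 13.2
  Reading responses 90 × 0.05 = 4.5
  Midterm exam 55 × 0.14 = 7.7
  Practicals 83.5 × 0.11 = 9.185
  Problem sets 95 × 0.07 = 6.65
Sum = 80.085
80.085 is ≥ 71 and < 81 → C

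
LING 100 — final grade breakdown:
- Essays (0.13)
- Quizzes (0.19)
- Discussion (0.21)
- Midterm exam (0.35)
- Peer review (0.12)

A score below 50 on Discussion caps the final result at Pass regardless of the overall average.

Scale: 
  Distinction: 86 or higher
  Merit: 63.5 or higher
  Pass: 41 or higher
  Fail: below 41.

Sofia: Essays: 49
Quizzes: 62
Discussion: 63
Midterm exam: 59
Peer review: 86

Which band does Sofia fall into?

Pass

Discussion score 63 ≥ 50: minimum met.
Weighted total:
  Essays 49 × 0.13 = 6.37
  Quizzes 62 × 0.19 = 11.78
  Discussion 63 × 0.21 = 13.23
  Midterm exam 59 × 0.35 = 20.65
  Peer review 86 × 0.12 = 10.32
Sum = 62.35
62.35 is ≥ 41 and < 63.5 → Pass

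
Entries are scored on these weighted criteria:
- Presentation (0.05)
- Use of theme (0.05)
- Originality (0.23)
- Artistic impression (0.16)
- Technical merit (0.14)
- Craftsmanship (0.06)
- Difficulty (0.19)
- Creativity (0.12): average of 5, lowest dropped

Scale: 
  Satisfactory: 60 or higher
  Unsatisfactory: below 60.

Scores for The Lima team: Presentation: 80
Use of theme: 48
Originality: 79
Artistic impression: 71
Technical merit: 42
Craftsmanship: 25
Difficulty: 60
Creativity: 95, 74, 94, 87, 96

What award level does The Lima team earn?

Satisfactory

Creativity: drop 74 → average of remaining 4 = 372/4 = 93
Weighted total:
  Presentation 80 × 0.05 = 4
  Use of theme 48 × 0.05 = 2.4
  Originality 79 × 0.23 = 18.17
  Artistic impression 71 × 0.16 = 11.36
  Technical merit 42 × 0.14 = 5.88
  Craftsmanship 25 × 0.06 = 1.5
  Difficulty 60 × 0.19 = 11.4
  Creativity 93 × 0.12 = 11.16
Sum = 65.87
65.87 ≥ 60 → Satisfactory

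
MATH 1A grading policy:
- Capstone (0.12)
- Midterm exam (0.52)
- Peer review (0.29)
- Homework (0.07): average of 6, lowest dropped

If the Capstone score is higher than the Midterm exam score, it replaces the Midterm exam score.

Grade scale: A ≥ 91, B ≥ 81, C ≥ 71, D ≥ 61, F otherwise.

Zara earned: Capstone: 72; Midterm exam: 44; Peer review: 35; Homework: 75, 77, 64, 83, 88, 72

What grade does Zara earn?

D

Homework: drop 64 → average of remaining 5 = 395/5 = 79
Capstone (72) > Midterm exam (44), so Midterm exam counts as 72.
Weighted total:
  Capstone 72 × 0.12 = 8.64
  Midterm exam 72 × 0.52 = 37.44
  Peer review 35 × 0.29 = 10.15
  Homework 79 × 0.07 = 5.53
Sum = 61.76
61.76 is ≥ 61 and < 71 → D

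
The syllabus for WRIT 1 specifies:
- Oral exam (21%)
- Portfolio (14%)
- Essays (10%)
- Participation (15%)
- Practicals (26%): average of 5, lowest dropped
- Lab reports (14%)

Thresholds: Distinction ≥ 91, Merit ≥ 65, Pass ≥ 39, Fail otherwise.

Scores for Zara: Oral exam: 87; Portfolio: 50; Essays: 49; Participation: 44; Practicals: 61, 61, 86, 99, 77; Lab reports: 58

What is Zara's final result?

Merit

Practicals: drop 61 → average of remaining 4 = 323/4 = 80.75
Weighted total:
  Oral exam 87 × 0.21 = 18.27
  Portfolio 50 × 0.14 = 7
  Essays 49 × 0.1 = 4.9
  Participation 44 × 0.15 = 6.6
  Practicals 80.75 × 0.26 = 20.995
  Lab reports 58 × 0.14 = 8.12
Sum = 65.885
65.885 is ≥ 65 and < 91 → Merit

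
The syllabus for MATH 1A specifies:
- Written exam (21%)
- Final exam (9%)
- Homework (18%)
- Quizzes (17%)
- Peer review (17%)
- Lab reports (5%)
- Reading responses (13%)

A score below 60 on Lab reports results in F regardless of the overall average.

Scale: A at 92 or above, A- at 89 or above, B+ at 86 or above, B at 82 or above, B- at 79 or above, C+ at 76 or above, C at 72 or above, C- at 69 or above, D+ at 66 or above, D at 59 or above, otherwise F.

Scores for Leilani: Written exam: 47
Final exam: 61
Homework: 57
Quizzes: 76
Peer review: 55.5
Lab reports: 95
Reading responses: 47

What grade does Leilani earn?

Lab reports score 95 ≥ 60: minimum met.
Weighted total:
  Written exam 47 × 0.21 = 9.87
  Final exam 61 × 0.09 = 5.49
  Homework 57 × 0.18 = 10.26
  Quizzes 76 × 0.17 = 12.92
  Peer review 55.5 × 0.17 = 9.435
  Lab reports 95 × 0.05 = 4.75
  Reading responses 47 × 0.13 = 6.11
Sum = 58.835
58.835 < 59 → F

F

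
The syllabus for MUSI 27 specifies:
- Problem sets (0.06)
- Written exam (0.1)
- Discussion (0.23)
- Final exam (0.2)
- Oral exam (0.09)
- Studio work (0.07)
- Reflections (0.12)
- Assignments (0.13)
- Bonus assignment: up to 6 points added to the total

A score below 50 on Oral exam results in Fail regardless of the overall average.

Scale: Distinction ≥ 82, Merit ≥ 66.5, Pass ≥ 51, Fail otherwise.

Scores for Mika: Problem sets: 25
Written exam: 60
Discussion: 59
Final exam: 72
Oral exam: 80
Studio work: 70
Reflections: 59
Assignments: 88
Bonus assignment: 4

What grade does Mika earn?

Merit

Oral exam score 80 ≥ 50: minimum met.
Weighted total:
  Problem sets 25 × 0.06 = 1.5
  Written exam 60 × 0.1 = 6
  Discussion 59 × 0.23 = 13.57
  Final exam 72 × 0.2 = 14.4
  Oral exam 80 × 0.09 = 7.2
  Studio work 70 × 0.07 = 4.9
  Reflections 59 × 0.12 = 7.08
  Assignments 88 × 0.13 = 11.44
Sum = 66.09
Bonus assignment: 66.09 + 4 = 70.09
70.09 is ≥ 66.5 and < 82 → Merit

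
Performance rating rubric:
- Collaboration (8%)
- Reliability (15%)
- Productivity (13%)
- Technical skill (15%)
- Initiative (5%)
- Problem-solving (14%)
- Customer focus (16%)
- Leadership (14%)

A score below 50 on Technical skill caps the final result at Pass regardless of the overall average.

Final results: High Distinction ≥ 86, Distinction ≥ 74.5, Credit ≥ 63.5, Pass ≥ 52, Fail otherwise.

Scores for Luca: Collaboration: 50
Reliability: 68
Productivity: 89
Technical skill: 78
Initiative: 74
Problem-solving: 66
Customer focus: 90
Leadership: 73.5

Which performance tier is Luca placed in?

Technical skill score 78 ≥ 50: minimum met.
Weighted total:
  Collaboration 50 × 0.08 = 4
  Reliability 68 × 0.15 = 10.2
  Productivity 89 × 0.13 = 11.57
  Technical skill 78 × 0.15 = 11.7
  Initiative 74 × 0.05 = 3.7
  Problem-solving 66 × 0.14 = 9.24
  Customer focus 90 × 0.16 = 14.4
  Leadership 73.5 × 0.14 = 10.29
Sum = 75.1
75.1 is ≥ 74.5 and < 86 → Distinction

Distinction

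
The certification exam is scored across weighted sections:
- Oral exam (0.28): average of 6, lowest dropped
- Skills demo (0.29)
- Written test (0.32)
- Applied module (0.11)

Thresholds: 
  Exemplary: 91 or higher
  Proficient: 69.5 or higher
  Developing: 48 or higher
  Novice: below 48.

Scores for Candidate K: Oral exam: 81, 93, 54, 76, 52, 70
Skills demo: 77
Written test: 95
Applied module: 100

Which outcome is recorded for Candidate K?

Proficient

Oral exam: drop 52 → average of remaining 5 = 374/5 = 74.8
Weighted total:
  Oral exam 74.8 × 0.28 = 20.944
  Skills demo 77 × 0.29 = 22.33
  Written test 95 × 0.32 = 30.4
  Applied module 100 × 0.11 = 11
Sum = 84.674
84.674 is ≥ 69.5 and < 91 → Proficient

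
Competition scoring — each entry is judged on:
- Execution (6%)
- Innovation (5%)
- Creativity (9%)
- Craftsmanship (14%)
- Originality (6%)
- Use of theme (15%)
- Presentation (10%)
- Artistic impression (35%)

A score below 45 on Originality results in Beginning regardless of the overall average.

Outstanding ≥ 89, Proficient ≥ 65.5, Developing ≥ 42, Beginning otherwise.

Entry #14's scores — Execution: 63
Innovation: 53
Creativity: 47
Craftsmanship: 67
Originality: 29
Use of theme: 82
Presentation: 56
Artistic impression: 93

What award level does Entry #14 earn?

Beginning

Originality score 29 < 45: minimum not met.
Weighted total:
  Execution 63 × 0.06 = 3.78
  Innovation 53 × 0.05 = 2.65
  Creativity 47 × 0.09 = 4.23
  Craftsmanship 67 × 0.14 = 9.38
  Originality 29 × 0.06 = 1.74
  Use of theme 82 × 0.15 = 12.3
  Presentation 56 × 0.1 = 5.6
  Artistic impression 93 × 0.35 = 32.55
Sum = 72.23
Because the Originality minimum was not met, the result is Beginning.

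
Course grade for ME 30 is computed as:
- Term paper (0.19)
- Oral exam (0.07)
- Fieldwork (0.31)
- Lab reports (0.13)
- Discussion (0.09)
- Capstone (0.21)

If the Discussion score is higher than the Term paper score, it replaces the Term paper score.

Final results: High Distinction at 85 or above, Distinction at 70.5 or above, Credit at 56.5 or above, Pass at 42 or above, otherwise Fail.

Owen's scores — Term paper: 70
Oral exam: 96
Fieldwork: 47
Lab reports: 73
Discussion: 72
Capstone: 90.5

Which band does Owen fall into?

Credit

Discussion (72) > Term paper (70), so Term paper counts as 72.
Weighted total:
  Term paper 72 × 0.19 = 13.68
  Oral exam 96 × 0.07 = 6.72
  Fieldwork 47 × 0.31 = 14.57
  Lab reports 73 × 0.13 = 9.49
  Discussion 72 × 0.09 = 6.48
  Capstone 90.5 × 0.21 = 19.005
Sum = 69.945
69.945 is ≥ 56.5 and < 70.5 → Credit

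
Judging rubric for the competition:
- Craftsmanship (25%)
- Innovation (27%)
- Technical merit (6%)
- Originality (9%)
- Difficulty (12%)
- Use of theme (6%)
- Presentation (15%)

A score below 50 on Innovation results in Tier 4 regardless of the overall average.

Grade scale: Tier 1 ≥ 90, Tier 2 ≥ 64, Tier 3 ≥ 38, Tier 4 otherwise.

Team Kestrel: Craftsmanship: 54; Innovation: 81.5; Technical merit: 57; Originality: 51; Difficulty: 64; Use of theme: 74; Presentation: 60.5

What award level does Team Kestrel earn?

Innovation score 81.5 ≥ 50: minimum met.
Weighted total:
  Craftsmanship 54 × 0.25 = 13.5
  Innovation 81.5 × 0.27 = 22.005
  Technical merit 57 × 0.06 = 3.42
  Originality 51 × 0.09 = 4.59
  Difficulty 64 × 0.12 = 7.68
  Use of theme 74 × 0.06 = 4.44
  Presentation 60.5 × 0.15 = 9.075
Sum = 64.71
64.71 is ≥ 64 and < 90 → Tier 2

Tier 2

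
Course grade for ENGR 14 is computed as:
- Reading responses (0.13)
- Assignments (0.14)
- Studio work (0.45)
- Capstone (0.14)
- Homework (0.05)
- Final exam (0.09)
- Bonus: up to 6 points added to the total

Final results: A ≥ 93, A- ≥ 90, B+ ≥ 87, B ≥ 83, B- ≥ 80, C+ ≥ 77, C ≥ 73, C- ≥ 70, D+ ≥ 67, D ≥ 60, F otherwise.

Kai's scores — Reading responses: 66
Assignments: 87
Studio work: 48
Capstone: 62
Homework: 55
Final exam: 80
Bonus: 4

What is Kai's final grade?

Weighted total:
  Reading responses 66 × 0.13 = 8.58
  Assignments 87 × 0.14 = 12.18
  Studio work 48 × 0.45 = 21.6
  Capstone 62 × 0.14 = 8.68
  Homework 55 × 0.05 = 2.75
  Final exam 80 × 0.09 = 7.2
Sum = 60.99
Bonus: 60.99 + 4 = 64.99
64.99 is ≥ 60 and < 67 → D

D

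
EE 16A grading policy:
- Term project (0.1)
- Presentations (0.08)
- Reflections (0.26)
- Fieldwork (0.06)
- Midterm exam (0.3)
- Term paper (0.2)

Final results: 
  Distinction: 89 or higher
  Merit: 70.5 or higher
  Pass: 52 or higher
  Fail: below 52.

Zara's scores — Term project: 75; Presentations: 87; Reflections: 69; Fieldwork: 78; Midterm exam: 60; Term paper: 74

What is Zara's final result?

Weighted total:
  Term project 75 × 0.1 = 7.5
  Presentations 87 × 0.08 = 6.96
  Reflections 69 × 0.26 = 17.94
  Fieldwork 78 × 0.06 = 4.68
  Midterm exam 60 × 0.3 = 18
  Term paper 74 × 0.2 = 14.8
Sum = 69.88
69.88 is ≥ 52 and < 70.5 → Pass

Pass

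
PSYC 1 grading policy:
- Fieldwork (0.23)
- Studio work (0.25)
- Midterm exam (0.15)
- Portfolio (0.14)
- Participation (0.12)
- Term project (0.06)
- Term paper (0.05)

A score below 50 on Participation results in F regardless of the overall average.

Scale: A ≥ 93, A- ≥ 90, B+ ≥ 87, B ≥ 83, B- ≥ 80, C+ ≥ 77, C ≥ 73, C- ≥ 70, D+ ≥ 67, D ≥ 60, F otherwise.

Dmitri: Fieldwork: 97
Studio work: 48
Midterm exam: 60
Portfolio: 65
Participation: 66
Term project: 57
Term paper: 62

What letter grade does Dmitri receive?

Participation score 66 ≥ 50: minimum met.
Weighted total:
  Fieldwork 97 × 0.23 = 22.31
  Studio work 48 × 0.25 = 12
  Midterm exam 60 × 0.15 = 9
  Portfolio 65 × 0.14 = 9.1
  Participation 66 × 0.12 = 7.92
  Term project 57 × 0.06 = 3.42
  Term paper 62 × 0.05 = 3.1
Sum = 66.85
66.85 is ≥ 60 and < 67 → D

D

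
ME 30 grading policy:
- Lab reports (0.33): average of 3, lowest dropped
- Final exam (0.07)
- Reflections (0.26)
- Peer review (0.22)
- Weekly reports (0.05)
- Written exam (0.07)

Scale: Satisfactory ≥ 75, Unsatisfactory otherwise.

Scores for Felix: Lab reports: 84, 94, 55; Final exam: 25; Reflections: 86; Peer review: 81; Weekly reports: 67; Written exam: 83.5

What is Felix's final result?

Lab reports: drop 55 → average of remaining 2 = 178/2 = 89
Weighted total:
  Lab reports 89 × 0.33 = 29.37
  Final exam 25 × 0.07 = 1.75
  Reflections 86 × 0.26 = 22.36
  Peer review 81 × 0.22 = 17.82
  Weekly reports 67 × 0.05 = 3.35
  Written exam 83.5 × 0.07 = 5.845
Sum = 80.495
80.495 ≥ 75 → Satisfactory

Satisfactory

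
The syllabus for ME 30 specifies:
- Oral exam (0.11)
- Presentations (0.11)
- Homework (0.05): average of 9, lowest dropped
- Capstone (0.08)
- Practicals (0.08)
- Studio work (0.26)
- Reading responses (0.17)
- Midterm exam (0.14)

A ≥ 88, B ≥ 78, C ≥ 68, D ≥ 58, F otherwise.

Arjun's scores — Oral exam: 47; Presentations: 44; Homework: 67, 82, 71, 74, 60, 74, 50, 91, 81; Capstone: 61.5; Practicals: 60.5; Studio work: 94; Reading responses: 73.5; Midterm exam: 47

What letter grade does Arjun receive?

D

Homework: drop 50 → average of remaining 8 = 600/8 = 75
Weighted total:
  Oral exam 47 × 0.11 = 5.17
  Presentations 44 × 0.11 = 4.84
  Homework 75 × 0.05 = 3.75
  Capstone 61.5 × 0.08 = 4.92
  Practicals 60.5 × 0.08 = 4.84
  Studio work 94 × 0.26 = 24.44
  Reading responses 73.5 × 0.17 = 12.495
  Midterm exam 47 × 0.14 = 6.58
Sum = 67.035
67.035 is ≥ 58 and < 68 → D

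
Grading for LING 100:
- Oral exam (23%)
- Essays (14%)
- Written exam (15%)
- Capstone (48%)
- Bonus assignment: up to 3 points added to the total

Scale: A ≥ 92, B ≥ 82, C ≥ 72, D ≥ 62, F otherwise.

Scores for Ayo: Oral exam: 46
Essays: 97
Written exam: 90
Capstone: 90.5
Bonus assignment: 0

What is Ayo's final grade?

C

Weighted total:
  Oral exam 46 × 0.23 = 10.58
  Essays 97 × 0.14 = 13.58
  Written exam 90 × 0.15 = 13.5
  Capstone 90.5 × 0.48 = 43.44
Sum = 81.1
Bonus assignment: 81.1 + 0 = 81.1
81.1 is ≥ 72 and < 82 → C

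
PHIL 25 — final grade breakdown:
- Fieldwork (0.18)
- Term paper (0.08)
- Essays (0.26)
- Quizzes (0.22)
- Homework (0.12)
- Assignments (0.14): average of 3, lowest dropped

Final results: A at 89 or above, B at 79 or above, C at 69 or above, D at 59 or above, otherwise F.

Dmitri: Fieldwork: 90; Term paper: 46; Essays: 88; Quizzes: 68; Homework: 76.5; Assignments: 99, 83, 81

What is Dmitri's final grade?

Assignments: drop 81 → average of remaining 2 = 182/2 = 91
Weighted total:
  Fieldwork 90 × 0.18 = 16.2
  Term paper 46 × 0.08 = 3.68
  Essays 88 × 0.26 = 22.88
  Quizzes 68 × 0.22 = 14.96
  Homework 76.5 × 0.12 = 9.18
  Assignments 91 × 0.14 = 12.74
Sum = 79.64
79.64 is ≥ 79 and < 89 → B

B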